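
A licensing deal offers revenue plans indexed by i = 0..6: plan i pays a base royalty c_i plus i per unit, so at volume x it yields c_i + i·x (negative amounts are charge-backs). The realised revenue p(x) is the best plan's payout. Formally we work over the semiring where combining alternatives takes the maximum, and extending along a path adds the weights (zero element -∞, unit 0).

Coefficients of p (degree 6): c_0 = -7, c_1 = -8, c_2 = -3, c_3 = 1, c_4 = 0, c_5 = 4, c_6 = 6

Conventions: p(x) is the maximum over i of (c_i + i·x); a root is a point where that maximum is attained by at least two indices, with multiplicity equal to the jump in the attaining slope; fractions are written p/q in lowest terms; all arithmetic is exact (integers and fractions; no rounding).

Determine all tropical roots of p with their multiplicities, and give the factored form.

hull edge (i=0, c=-7) to (i=3, c=1): slope 8/3, span 3
hull edge (i=3, c=1) to (i=6, c=6): slope 5/3, span 3
Factored form: p(x) = 6 ⊗ (x ⊕ (-8/3)) ⊗ (x ⊕ (-8/3)) ⊗ (x ⊕ (-8/3)) ⊗ (x ⊕ (-5/3)) ⊗ (x ⊕ (-5/3)) ⊗ (x ⊕ (-5/3))
Answer: roots = -8/3 (mult 3), -5/3 (mult 3)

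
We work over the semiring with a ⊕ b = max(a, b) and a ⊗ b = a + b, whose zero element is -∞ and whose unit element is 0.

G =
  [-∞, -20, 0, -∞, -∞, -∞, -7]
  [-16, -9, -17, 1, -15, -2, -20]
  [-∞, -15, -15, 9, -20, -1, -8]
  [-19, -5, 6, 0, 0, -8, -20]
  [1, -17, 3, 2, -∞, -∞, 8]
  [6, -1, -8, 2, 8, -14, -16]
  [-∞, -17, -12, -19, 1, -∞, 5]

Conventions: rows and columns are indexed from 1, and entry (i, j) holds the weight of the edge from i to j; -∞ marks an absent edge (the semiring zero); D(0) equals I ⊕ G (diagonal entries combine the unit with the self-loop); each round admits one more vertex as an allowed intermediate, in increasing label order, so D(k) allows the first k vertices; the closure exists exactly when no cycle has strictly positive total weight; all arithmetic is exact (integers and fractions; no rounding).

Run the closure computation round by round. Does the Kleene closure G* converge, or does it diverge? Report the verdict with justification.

Detection: at round 0, diagonal entry (7, 7) turns strictly positive.
Key observation: the cycle 7->7 has total weight 5, which is strictly positive.
Answer: DIVERGES — positive cycle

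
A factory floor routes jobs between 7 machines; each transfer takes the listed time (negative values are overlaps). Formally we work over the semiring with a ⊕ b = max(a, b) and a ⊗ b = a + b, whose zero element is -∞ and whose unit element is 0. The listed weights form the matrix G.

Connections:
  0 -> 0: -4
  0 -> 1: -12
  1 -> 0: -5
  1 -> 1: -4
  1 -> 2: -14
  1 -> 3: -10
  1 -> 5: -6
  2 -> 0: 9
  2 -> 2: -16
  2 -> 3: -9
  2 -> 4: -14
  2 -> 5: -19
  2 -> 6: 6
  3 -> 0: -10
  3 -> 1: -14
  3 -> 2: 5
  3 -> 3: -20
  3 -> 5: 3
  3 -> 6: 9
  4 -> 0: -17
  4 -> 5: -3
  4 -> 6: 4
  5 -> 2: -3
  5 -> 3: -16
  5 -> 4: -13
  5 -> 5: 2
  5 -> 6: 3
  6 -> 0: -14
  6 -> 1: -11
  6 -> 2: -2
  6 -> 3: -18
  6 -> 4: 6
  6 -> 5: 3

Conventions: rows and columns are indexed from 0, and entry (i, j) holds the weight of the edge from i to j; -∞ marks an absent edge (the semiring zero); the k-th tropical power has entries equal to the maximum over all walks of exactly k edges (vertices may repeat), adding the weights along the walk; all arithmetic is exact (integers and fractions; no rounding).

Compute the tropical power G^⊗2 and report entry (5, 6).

G^⊗2:
  [-8, -16, -26, -22, -∞, -18, -∞]
  [-5, -8, -5, -14, -19, -4, -1]
  [5, -3, 4, -12, 12, 9, 0]
  [14, -2, 7, -4, 15, 12, 11]
  [-10, -7, 2, -14, 10, 7, 0]
  [6, -8, 1, -12, 9, 6, 5]
  [7, -15, 0, -11, -10, 5, 10]
Key observation: the optimum is the walk 5->5->6, with weight 2 + 3 = 5.
Optimal value attained by: walk 5->5->6.
Answer: (G^⊗2)[5][6] = 5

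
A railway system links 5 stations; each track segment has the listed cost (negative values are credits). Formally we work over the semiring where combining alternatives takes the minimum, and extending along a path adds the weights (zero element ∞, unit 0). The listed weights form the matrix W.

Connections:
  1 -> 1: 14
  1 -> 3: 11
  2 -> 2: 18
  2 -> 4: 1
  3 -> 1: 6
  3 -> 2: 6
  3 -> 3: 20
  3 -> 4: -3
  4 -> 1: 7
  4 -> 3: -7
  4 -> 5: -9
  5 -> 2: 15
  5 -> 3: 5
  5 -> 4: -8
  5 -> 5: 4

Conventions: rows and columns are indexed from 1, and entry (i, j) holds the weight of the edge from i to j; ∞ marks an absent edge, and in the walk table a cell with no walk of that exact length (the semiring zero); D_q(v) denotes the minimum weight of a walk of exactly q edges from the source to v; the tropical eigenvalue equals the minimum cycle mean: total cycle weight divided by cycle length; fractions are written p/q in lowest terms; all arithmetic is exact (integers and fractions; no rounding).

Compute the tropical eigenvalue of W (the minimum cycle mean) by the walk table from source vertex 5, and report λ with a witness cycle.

q=0: [∞, ∞, ∞, ∞, 0]
q=1: [∞, 15, 5, -8, 4]
q=2: [-1, 11, -15, -4, -17]
q=3: [-9, -9, -12, -25, -13]
q=4: [-18, -6, -32, -21, -34]
q=5: [-26, -26, -29, -42, -30]
Optimal cycle mean attained by: cycle 4->5->4, total (-9) + (-8), length 2.
Answer: λ = -17/2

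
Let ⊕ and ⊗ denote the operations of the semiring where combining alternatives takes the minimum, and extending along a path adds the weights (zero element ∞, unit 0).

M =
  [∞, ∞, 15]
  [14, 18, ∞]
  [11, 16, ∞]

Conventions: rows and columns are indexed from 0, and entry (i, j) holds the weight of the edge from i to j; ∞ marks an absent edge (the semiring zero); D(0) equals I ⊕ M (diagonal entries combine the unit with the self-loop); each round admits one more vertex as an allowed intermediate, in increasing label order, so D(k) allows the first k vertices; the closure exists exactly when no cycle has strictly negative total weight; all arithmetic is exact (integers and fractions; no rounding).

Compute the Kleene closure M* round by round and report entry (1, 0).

D(0):
  [0, ∞, 15]
  [14, 0, ∞]
  [11, 16, 0]
D(1):
  [0, ∞, 15]
  [14, 0, 29]
  [11, 16, 0]
D(2):
  [0, ∞, 15]
  [14, 0, 29]
  [11, 16, 0]
D(3):
  [0, 31, 15]
  [14, 0, 29]
  [11, 16, 0]
Answer: M*[1][0] = 14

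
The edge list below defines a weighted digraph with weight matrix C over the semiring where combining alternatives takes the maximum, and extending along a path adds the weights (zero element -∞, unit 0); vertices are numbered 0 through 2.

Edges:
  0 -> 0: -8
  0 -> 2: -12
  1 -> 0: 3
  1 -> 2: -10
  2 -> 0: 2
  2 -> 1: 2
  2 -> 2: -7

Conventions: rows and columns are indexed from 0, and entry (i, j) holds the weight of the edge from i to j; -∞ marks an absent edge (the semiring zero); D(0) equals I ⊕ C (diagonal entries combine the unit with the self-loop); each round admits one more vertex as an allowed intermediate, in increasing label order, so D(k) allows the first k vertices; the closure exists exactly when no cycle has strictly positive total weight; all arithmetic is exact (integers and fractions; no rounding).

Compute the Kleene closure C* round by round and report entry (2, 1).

D(0):
  [0, -∞, -12]
  [3, 0, -10]
  [2, 2, 0]
D(1):
  [0, -∞, -12]
  [3, 0, -9]
  [2, 2, 0]
D(2):
  [0, -∞, -12]
  [3, 0, -9]
  [5, 2, 0]
D(3):
  [0, -10, -12]
  [3, 0, -9]
  [5, 2, 0]
Answer: C*[2][1] = 2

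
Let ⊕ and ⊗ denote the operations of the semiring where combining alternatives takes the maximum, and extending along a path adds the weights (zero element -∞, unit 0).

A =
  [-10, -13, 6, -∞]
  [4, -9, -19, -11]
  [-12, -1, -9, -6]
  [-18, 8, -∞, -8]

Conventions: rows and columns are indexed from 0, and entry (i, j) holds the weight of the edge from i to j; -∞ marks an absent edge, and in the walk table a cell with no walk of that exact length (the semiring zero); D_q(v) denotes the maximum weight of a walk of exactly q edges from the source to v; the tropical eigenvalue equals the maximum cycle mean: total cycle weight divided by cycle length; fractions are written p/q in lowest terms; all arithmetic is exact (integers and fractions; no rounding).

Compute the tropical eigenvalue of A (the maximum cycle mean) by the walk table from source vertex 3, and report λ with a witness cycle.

q=0: [-∞, -∞, -∞, 0]
q=1: [-18, 8, -∞, -8]
q=2: [12, 0, -11, -3]
q=3: [4, 5, 18, -11]
q=4: [9, 17, 10, 12]
Optimal cycle mean attained by: cycle 0->2->1->0, total 6 + (-1) + 4, length 3.
Answer: λ = 3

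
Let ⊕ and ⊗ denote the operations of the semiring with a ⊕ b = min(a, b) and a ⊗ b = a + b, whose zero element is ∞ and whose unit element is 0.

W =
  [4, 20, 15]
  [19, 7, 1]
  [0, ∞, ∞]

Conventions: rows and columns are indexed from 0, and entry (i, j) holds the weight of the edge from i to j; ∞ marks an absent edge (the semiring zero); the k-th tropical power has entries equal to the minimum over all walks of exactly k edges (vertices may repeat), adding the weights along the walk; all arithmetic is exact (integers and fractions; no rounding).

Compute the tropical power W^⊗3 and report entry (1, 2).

W^⊗2:
  [8, 24, 19]
  [1, 14, 8]
  [4, 20, 15]
W^⊗3:
  [12, 28, 23]
  [5, 21, 15]
  [8, 24, 19]
Key observation: the optimum is the walk 1->1->1->2, with weight 7 + 7 + 1 = 15.
Optimal value attained by: walk 1->1->1->2.
Answer: (W^⊗3)[1][2] = 15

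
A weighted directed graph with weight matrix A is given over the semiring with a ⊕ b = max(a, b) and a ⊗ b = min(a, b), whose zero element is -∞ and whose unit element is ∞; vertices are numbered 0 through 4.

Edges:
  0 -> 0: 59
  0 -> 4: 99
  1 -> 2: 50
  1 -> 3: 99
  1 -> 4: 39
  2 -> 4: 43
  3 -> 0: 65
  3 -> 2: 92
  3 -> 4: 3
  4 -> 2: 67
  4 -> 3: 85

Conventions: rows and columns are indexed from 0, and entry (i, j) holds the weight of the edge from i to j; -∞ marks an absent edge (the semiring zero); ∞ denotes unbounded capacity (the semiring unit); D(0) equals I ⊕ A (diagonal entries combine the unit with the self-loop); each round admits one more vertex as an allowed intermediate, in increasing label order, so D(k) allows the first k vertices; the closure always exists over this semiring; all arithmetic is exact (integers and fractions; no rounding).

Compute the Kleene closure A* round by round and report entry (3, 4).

D(0):
  [∞, -∞, -∞, -∞, 99]
  [-∞, ∞, 50, 99, 39]
  [-∞, -∞, ∞, -∞, 43]
  [65, -∞, 92, ∞, 3]
  [-∞, -∞, 67, 85, ∞]
D(1):
  [∞, -∞, -∞, -∞, 99]
  [-∞, ∞, 50, 99, 39]
  [-∞, -∞, ∞, -∞, 43]
  [65, -∞, 92, ∞, 65]
  [-∞, -∞, 67, 85, ∞]
D(2):
  [∞, -∞, -∞, -∞, 99]
  [-∞, ∞, 50, 99, 39]
  [-∞, -∞, ∞, -∞, 43]
  [65, -∞, 92, ∞, 65]
  [-∞, -∞, 67, 85, ∞]
D(3):
  [∞, -∞, -∞, -∞, 99]
  [-∞, ∞, 50, 99, 43]
  [-∞, -∞, ∞, -∞, 43]
  [65, -∞, 92, ∞, 65]
  [-∞, -∞, 67, 85, ∞]
D(4):
  [∞, -∞, -∞, -∞, 99]
  [65, ∞, 92, 99, 65]
  [-∞, -∞, ∞, -∞, 43]
  [65, -∞, 92, ∞, 65]
  [65, -∞, 85, 85, ∞]
D(5):
  [∞, -∞, 85, 85, 99]
  [65, ∞, 92, 99, 65]
  [43, -∞, ∞, 43, 43]
  [65, -∞, 92, ∞, 65]
  [65, -∞, 85, 85, ∞]
Answer: A*[3][4] = 65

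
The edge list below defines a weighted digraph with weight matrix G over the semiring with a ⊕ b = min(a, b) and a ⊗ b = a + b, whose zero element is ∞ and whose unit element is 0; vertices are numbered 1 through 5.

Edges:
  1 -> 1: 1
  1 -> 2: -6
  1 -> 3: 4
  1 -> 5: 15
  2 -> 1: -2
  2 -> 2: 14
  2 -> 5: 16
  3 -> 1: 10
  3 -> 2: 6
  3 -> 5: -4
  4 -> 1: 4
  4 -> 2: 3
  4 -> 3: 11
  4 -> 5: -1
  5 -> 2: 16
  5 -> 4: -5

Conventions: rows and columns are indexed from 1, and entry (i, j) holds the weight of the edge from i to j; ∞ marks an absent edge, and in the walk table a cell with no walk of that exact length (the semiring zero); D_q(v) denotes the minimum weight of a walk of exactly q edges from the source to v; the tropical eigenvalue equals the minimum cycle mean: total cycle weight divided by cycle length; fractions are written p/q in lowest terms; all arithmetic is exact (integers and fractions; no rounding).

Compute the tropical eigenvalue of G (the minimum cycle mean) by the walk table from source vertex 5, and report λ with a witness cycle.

q=0: [∞, ∞, ∞, ∞, 0]
q=1: [∞, 16, ∞, -5, ∞]
q=2: [-1, -2, 6, ∞, -6]
q=3: [-4, -7, 3, -11, 2]
q=4: [-9, -10, 0, -3, -12]
q=5: [-12, -15, -5, -17, -4]
Optimal cycle mean attained by: cycle 1->2->1, total (-6) + (-2), length 2.
Answer: λ = -4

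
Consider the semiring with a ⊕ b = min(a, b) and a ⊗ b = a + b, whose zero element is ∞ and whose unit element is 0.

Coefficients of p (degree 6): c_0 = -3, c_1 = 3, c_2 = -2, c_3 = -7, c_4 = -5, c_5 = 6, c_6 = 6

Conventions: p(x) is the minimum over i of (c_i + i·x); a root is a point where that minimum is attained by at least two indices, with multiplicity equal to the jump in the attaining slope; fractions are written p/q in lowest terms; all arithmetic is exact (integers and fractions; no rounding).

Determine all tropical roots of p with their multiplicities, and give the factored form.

hull edge (i=0, c=-3) to (i=3, c=-7): slope -4/3, span 3
hull edge (i=3, c=-7) to (i=4, c=-5): slope 2, span 1
hull edge (i=4, c=-5) to (i=6, c=6): slope 11/2, span 2
Factored form: p(x) = 6 ⊗ (x ⊕ (-11/2)) ⊗ (x ⊕ (-11/2)) ⊗ (x ⊕ (-2)) ⊗ (x ⊕ 4/3) ⊗ (x ⊕ 4/3) ⊗ (x ⊕ 4/3)
Answer: roots = -11/2 (mult 2), -2 (mult 1), 4/3 (mult 3)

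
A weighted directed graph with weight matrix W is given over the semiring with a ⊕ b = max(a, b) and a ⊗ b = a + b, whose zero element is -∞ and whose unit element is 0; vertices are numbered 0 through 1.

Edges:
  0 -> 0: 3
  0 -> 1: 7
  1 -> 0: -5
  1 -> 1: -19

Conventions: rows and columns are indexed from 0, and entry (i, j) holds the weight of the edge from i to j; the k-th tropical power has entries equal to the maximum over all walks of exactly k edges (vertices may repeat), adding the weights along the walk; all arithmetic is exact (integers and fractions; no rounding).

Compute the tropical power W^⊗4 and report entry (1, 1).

W^⊗2:
  [6, 10]
  [-2, 2]
W^⊗3:
  [9, 13]
  [1, 5]
W^⊗4:
  [12, 16]
  [4, 8]
Key observation: the optimum is the walk 1->0->0->0->1, with weight (-5) + 3 + 3 + 7 = 8.
Optimal value attained by: walk 1->0->0->0->1.
Answer: (W^⊗4)[1][1] = 8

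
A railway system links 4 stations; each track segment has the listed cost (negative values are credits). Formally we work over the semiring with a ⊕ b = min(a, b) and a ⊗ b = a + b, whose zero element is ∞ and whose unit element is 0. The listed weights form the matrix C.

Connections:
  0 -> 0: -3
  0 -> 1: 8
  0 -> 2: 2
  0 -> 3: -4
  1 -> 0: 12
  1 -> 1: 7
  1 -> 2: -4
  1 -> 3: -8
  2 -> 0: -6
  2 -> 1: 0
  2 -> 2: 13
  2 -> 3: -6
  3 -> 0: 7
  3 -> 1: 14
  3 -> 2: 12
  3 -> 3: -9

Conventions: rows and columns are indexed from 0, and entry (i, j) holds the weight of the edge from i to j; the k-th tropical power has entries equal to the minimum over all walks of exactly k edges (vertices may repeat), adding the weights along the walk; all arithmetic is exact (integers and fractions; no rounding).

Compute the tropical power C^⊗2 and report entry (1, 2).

C^⊗2:
  [-6, 2, -1, -13]
  [-10, -4, 3, -17]
  [-9, 2, -4, -15]
  [-2, 5, 3, -18]
Key observation: the optimum is the walk 1->1->2, with weight 7 + (-4) = 3.
Optimal value attained by: walk 1->1->2.
Answer: (C^⊗2)[1][2] = 3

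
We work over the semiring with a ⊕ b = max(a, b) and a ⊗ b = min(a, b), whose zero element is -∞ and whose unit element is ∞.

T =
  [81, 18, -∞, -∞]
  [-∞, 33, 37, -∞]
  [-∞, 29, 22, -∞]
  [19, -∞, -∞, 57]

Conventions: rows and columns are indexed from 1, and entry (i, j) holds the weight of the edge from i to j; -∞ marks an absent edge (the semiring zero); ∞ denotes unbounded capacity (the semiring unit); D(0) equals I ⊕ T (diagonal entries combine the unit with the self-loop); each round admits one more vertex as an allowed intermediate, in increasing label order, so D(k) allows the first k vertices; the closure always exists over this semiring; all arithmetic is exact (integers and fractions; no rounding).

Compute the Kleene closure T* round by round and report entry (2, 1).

D(0):
  [∞, 18, -∞, -∞]
  [-∞, ∞, 37, -∞]
  [-∞, 29, ∞, -∞]
  [19, -∞, -∞, ∞]
D(1):
  [∞, 18, -∞, -∞]
  [-∞, ∞, 37, -∞]
  [-∞, 29, ∞, -∞]
  [19, 18, -∞, ∞]
D(2):
  [∞, 18, 18, -∞]
  [-∞, ∞, 37, -∞]
  [-∞, 29, ∞, -∞]
  [19, 18, 18, ∞]
D(3):
  [∞, 18, 18, -∞]
  [-∞, ∞, 37, -∞]
  [-∞, 29, ∞, -∞]
  [19, 18, 18, ∞]
D(4):
  [∞, 18, 18, -∞]
  [-∞, ∞, 37, -∞]
  [-∞, 29, ∞, -∞]
  [19, 18, 18, ∞]
Answer: T*[2][1] = -∞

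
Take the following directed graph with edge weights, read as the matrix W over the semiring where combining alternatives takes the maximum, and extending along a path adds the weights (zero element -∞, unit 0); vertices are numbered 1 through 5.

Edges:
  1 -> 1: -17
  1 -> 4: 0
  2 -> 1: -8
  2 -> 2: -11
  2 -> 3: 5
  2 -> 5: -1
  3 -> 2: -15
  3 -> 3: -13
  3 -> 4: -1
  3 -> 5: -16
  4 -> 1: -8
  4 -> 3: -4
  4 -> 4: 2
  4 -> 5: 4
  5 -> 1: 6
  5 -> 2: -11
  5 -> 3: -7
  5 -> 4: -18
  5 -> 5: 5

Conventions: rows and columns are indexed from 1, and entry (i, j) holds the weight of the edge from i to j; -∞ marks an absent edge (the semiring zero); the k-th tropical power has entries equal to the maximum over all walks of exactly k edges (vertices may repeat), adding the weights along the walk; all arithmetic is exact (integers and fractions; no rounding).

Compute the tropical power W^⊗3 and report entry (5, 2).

W^⊗2:
  [-8, -∞, -4, 2, 4]
  [5, -10, -6, 4, 4]
  [-9, -26, -5, 1, 3]
  [10, -7, -2, 4, 9]
  [11, -6, -2, 6, 10]
W^⊗3:
  [10, -7, -2, 4, 9]
  [10, -7, 0, 6, 9]
  [9, -8, -3, 3, 8]
  [15, -2, 2, 10, 14]
  [16, -1, 3, 11, 15]
Key observation: the optimum is the walk 5->5->5->2, with weight 5 + 5 + (-11) = -1.
Optimal value attained by: walk 5->5->5->2.
Answer: (W^⊗3)[5][2] = -1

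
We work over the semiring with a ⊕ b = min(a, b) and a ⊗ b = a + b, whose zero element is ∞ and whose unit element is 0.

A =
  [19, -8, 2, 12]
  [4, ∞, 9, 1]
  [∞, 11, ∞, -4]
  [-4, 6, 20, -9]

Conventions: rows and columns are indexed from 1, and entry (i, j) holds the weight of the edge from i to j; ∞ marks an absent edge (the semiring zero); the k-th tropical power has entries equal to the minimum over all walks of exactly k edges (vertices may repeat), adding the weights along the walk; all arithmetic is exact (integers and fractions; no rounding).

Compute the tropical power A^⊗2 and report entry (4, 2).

A^⊗2:
  [-4, 11, 1, -7]
  [-3, -4, 6, -8]
  [-8, 2, 16, -13]
  [-13, -12, -2, -18]
Key observation: the optimum is the walk 4->1->2, with weight (-4) + (-8) = -12.
Optimal value attained by: walk 4->1->2.
Answer: (A^⊗2)[4][2] = -12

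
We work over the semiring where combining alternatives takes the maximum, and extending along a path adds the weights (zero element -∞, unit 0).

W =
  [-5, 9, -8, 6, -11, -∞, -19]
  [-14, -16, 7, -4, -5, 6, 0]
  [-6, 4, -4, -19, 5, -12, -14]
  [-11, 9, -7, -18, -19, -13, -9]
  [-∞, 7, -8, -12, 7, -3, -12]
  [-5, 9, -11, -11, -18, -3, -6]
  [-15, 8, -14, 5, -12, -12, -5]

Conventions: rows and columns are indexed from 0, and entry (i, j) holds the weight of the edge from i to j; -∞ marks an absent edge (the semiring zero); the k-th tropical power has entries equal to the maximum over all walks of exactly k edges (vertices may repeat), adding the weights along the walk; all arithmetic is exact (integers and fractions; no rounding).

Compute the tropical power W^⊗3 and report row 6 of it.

W^⊗2:
  [-5, 15, 16, 5, 4, 15, 9]
  [1, 15, 3, 5, 12, 3, 0]
  [-10, 12, 11, 0, 12, 10, 4]
  [-5, -1, 16, 5, 4, 15, 9]
  [-7, 14, 14, 3, 14, 13, 7]
  [-5, 6, 16, 5, 4, 15, 9]
  [-6, 14, 15, 4, 3, 14, 8]
W^⊗3:
  [10, 24, 22, 14, 21, 21, 15]
  [1, 19, 22, 11, 19, 21, 15]
  [5, 19, 19, 9, 19, 18, 12]
  [10, 24, 12, 14, 21, 12, 9]
  [8, 22, 21, 12, 21, 20, 14]
  [10, 24, 13, 14, 21, 12, 9]
  [9, 23, 21, 13, 20, 20, 14]
Answer: row 6 of W^⊗3 = [9, 23, 21, 13, 20, 20, 14]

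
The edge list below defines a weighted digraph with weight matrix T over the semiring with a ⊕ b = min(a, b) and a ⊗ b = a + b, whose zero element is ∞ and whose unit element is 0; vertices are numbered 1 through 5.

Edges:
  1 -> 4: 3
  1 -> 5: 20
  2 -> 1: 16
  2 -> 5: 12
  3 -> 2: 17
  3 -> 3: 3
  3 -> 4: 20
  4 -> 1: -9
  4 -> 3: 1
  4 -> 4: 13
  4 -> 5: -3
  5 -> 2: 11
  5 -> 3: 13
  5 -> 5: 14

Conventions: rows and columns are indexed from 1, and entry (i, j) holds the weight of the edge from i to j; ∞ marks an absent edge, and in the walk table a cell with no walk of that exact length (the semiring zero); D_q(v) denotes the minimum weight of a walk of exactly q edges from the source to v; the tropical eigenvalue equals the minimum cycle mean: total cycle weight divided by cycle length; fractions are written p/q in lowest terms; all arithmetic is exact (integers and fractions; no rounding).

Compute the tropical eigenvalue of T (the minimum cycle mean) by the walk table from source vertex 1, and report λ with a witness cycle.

q=0: [0, ∞, ∞, ∞, ∞]
q=1: [∞, ∞, ∞, 3, 20]
q=2: [-6, 31, 4, 16, 0]
q=3: [7, 11, 7, -3, 13]
q=4: [-12, 24, -2, 10, -6]
q=5: [1, 5, 1, -9, 7]
Optimal cycle mean attained by: cycle 1->4->1, total 3 + (-9), length 2.
Answer: λ = -3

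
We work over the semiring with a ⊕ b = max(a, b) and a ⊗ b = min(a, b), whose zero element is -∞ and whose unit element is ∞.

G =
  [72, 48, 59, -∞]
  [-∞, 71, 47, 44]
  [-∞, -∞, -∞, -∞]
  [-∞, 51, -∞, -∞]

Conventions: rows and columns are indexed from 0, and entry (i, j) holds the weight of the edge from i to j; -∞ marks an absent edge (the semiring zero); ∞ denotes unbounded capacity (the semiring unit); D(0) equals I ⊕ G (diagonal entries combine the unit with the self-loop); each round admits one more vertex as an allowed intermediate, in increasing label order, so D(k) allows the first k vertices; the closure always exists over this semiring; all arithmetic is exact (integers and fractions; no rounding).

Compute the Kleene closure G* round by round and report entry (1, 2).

D(0):
  [∞, 48, 59, -∞]
  [-∞, ∞, 47, 44]
  [-∞, -∞, ∞, -∞]
  [-∞, 51, -∞, ∞]
D(1):
  [∞, 48, 59, -∞]
  [-∞, ∞, 47, 44]
  [-∞, -∞, ∞, -∞]
  [-∞, 51, -∞, ∞]
D(2):
  [∞, 48, 59, 44]
  [-∞, ∞, 47, 44]
  [-∞, -∞, ∞, -∞]
  [-∞, 51, 47, ∞]
D(3):
  [∞, 48, 59, 44]
  [-∞, ∞, 47, 44]
  [-∞, -∞, ∞, -∞]
  [-∞, 51, 47, ∞]
D(4):
  [∞, 48, 59, 44]
  [-∞, ∞, 47, 44]
  [-∞, -∞, ∞, -∞]
  [-∞, 51, 47, ∞]
Answer: G*[1][2] = 47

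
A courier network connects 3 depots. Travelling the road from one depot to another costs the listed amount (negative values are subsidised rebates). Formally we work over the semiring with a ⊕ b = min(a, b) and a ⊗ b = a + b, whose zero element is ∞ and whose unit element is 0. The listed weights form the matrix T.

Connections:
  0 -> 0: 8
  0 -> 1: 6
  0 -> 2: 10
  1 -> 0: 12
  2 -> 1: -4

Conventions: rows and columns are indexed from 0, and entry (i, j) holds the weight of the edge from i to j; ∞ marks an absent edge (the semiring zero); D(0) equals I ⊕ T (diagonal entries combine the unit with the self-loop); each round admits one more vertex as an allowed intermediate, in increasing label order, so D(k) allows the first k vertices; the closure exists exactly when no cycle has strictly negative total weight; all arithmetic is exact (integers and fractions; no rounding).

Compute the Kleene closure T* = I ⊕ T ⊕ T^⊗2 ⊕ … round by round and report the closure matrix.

D(0):
  [0, 6, 10]
  [12, 0, ∞]
  [∞, -4, 0]
D(1):
  [0, 6, 10]
  [12, 0, 22]
  [∞, -4, 0]
D(2):
  [0, 6, 10]
  [12, 0, 22]
  [8, -4, 0]
D(3):
  [0, 6, 10]
  [12, 0, 22]
  [8, -4, 0]
Answer: T* = [[0, 6, 10], [12, 0, 22], [8, -4, 0]]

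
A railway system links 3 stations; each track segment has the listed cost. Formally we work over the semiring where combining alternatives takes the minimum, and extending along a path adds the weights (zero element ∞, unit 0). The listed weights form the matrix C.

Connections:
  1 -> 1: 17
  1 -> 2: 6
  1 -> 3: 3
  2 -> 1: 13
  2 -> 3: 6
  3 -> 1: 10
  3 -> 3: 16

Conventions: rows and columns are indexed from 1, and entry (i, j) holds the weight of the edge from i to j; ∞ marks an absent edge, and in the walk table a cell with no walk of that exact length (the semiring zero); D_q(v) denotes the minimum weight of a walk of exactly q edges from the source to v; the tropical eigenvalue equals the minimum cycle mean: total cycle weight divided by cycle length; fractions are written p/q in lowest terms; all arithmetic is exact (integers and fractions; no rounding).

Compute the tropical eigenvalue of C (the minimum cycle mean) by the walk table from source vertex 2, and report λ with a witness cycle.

q=0: [∞, 0, ∞]
q=1: [13, ∞, 6]
q=2: [16, 19, 16]
q=3: [26, 22, 19]
Optimal cycle mean attained by: cycle 1->3->1, total 3 + 10, length 2.
Answer: λ = 13/2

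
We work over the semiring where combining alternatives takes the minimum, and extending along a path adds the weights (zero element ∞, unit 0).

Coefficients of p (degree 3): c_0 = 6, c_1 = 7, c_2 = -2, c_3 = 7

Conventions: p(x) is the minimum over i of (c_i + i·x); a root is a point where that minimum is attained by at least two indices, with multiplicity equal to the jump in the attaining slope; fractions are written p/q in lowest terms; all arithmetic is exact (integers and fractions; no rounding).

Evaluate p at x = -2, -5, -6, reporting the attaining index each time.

p(-2) = min(6+0·(-2)=6, 7+1·(-2)=5, -2+2·(-2)=-6, 7+3·(-2)=1) = -6 (attained by i=2)
p(-5) = min(6+0·(-5)=6, 7+1·(-5)=2, -2+2·(-5)=-12, 7+3·(-5)=-8) = -12 (attained by i=2)
p(-6) = min(6+0·(-6)=6, 7+1·(-6)=1, -2+2·(-6)=-14, 7+3·(-6)=-11) = -14 (attained by i=2)
Answer: p(-2) = -6; p(-5) = -12; p(-6) = -14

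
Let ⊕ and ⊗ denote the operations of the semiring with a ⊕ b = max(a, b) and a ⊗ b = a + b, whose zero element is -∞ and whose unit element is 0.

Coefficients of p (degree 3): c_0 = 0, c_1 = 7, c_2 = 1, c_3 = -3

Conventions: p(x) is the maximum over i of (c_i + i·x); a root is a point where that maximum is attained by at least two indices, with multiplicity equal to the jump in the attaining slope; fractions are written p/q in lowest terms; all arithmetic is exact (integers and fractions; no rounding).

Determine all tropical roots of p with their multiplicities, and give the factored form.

hull edge (i=0, c=0) to (i=1, c=7): slope 7, span 1
hull edge (i=1, c=7) to (i=3, c=-3): slope -5, span 2
Factored form: p(x) = -3 ⊗ (x ⊕ (-7)) ⊗ (x ⊕ 5) ⊗ (x ⊕ 5)
Answer: roots = -7 (mult 1), 5 (mult 2)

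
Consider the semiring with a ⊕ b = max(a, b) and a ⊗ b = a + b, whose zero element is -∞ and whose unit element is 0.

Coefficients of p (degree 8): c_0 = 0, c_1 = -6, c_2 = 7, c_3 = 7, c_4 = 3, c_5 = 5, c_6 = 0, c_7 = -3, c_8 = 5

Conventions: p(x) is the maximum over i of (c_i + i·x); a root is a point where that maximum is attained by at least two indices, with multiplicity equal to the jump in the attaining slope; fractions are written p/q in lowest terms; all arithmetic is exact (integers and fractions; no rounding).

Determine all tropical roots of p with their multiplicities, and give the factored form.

hull edge (i=0, c=0) to (i=2, c=7): slope 7/2, span 2
hull edge (i=2, c=7) to (i=3, c=7): slope 0, span 1
hull edge (i=3, c=7) to (i=8, c=5): slope -2/5, span 5
Factored form: p(x) = 5 ⊗ (x ⊕ (-7/2)) ⊗ (x ⊕ (-7/2)) ⊗ (x ⊕ 0) ⊗ (x ⊕ 2/5) ⊗ (x ⊕ 2/5) ⊗ (x ⊕ 2/5) ⊗ (x ⊕ 2/5) ⊗ (x ⊕ 2/5)
Answer: roots = -7/2 (mult 2), 0 (mult 1), 2/5 (mult 5)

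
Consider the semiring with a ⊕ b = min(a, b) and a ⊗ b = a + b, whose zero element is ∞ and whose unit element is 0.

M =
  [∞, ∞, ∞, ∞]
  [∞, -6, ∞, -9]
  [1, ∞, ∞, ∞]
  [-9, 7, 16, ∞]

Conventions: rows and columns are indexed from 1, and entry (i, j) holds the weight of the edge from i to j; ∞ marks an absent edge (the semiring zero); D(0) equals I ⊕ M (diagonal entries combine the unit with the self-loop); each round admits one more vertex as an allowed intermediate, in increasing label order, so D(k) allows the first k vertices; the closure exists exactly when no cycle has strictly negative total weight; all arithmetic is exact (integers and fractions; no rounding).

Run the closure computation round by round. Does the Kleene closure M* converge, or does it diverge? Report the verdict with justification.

Detection: at round 0, diagonal entry (2, 2) turns strictly negative.
Key observation: the cycle 2->2 has total weight (-6), which is strictly negative.
Answer: DIVERGES — negative cycle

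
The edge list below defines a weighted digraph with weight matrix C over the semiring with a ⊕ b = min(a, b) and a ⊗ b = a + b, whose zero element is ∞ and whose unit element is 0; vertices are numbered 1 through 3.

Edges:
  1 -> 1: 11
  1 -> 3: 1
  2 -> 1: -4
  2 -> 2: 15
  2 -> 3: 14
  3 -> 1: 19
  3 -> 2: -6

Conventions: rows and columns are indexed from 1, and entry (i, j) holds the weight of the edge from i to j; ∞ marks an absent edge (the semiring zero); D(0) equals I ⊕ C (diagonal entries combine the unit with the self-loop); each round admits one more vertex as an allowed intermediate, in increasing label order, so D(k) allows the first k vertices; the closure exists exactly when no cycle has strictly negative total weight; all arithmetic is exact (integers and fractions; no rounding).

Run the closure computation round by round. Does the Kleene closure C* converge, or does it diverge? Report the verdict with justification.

D(0):
  [0, ∞, 1]
  [-4, 0, 14]
  [19, -6, 0]
D(1):
  [0, ∞, 1]
  [-4, 0, -3]
  [19, -6, 0]
Detection: at round 2, diagonal entry (3, 3) turns strictly negative.
Key observation: the cycle 3->2->1->3 has total weight (-6) + (-4) + 1, which is strictly negative.
Answer: DIVERGES — negative cycle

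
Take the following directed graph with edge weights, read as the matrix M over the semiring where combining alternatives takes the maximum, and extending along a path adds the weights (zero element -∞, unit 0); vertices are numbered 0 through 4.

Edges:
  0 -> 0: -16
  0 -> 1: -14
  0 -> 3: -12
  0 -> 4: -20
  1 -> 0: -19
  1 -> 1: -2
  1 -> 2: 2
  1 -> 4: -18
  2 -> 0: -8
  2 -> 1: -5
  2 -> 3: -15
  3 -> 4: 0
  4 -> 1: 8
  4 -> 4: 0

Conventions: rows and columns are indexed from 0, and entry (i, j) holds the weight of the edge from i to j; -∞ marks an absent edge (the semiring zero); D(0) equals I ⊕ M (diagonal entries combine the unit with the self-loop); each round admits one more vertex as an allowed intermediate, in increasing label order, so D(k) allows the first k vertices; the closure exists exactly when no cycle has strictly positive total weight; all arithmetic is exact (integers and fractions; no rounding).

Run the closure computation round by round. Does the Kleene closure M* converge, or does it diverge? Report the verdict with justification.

D(0):
  [0, -14, -∞, -12, -20]
  [-19, 0, 2, -∞, -18]
  [-8, -5, 0, -15, -∞]
  [-∞, -∞, -∞, 0, 0]
  [-∞, 8, -∞, -∞, 0]
D(1):
  [0, -14, -∞, -12, -20]
  [-19, 0, 2, -31, -18]
  [-8, -5, 0, -15, -28]
  [-∞, -∞, -∞, 0, 0]
  [-∞, 8, -∞, -∞, 0]
D(2):
  [0, -14, -12, -12, -20]
  [-19, 0, 2, -31, -18]
  [-8, -5, 0, -15, -23]
  [-∞, -∞, -∞, 0, 0]
  [-11, 8, 10, -23, 0]
D(3):
  [0, -14, -12, -12, -20]
  [-6, 0, 2, -13, -18]
  [-8, -5, 0, -15, -23]
  [-∞, -∞, -∞, 0, 0]
  [2, 8, 10, -5, 0]
D(4):
  [0, -14, -12, -12, -12]
  [-6, 0, 2, -13, -13]
  [-8, -5, 0, -15, -15]
  [-∞, -∞, -∞, 0, 0]
  [2, 8, 10, -5, 0]
D(5):
  [0, -4, -2, -12, -12]
  [-6, 0, 2, -13, -13]
  [-8, -5, 0, -15, -15]
  [2, 8, 10, 0, 0]
  [2, 8, 10, -5, 0]
Key observation: every diagonal entry stays at the unit through all rounds, so no improving cycle exists.
Answer: CONVERGES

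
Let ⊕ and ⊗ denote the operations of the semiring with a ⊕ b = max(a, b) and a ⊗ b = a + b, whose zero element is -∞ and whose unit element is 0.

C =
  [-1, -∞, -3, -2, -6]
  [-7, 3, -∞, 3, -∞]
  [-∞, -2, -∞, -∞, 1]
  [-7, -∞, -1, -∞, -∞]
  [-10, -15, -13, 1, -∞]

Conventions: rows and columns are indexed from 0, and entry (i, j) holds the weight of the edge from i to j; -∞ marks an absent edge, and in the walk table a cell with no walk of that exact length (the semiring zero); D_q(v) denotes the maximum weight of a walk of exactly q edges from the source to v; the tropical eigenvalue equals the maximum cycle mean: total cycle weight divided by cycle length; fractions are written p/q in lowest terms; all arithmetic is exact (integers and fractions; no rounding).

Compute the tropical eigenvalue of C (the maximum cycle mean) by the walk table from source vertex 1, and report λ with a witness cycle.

q=0: [-∞, 0, -∞, -∞, -∞]
q=1: [-7, 3, -∞, 3, -∞]
q=2: [-4, 6, 2, 6, -13]
q=3: [-1, 9, 5, 9, 3]
q=4: [2, 12, 8, 12, 6]
q=5: [5, 15, 11, 15, 9]
Optimal cycle mean attained by: cycle 1->1, total 3, length 1.
Answer: λ = 3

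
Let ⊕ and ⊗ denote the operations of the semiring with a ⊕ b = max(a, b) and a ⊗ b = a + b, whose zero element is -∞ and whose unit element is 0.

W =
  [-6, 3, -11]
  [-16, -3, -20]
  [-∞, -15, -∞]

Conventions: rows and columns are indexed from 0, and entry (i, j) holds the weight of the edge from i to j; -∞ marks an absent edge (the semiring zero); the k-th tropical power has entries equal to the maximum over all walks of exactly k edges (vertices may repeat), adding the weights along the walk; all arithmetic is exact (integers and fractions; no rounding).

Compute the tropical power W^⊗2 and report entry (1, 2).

W^⊗2:
  [-12, 0, -17]
  [-19, -6, -23]
  [-31, -18, -35]
Key observation: the optimum is the walk 1->1->2, with weight (-3) + (-20) = -23.
Optimal value attained by: walk 1->1->2.
Answer: (W^⊗2)[1][2] = -23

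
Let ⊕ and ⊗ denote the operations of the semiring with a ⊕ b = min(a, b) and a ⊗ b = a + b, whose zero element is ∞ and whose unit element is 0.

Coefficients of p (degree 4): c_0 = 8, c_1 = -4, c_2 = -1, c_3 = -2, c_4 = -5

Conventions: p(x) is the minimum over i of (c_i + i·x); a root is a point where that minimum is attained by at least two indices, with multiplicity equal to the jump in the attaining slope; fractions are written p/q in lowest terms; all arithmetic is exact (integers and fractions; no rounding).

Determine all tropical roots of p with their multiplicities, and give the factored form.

hull edge (i=0, c=8) to (i=1, c=-4): slope -12, span 1
hull edge (i=1, c=-4) to (i=4, c=-5): slope -1/3, span 3
Factored form: p(x) = -5 ⊗ (x ⊕ 1/3) ⊗ (x ⊕ 1/3) ⊗ (x ⊕ 1/3) ⊗ (x ⊕ 12)
Answer: roots = 1/3 (mult 3), 12 (mult 1)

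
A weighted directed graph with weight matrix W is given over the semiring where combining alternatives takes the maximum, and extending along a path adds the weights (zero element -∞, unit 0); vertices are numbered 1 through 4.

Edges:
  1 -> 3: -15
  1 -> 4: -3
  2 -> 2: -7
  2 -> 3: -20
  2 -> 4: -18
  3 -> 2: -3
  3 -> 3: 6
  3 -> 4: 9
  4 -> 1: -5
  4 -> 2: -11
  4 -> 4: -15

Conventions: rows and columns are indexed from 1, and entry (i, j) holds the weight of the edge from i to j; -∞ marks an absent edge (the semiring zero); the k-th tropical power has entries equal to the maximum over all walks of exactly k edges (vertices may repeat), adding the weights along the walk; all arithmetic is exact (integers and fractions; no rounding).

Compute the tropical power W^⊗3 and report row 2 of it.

W^⊗2:
  [-8, -14, -9, -6]
  [-23, -14, -14, -11]
  [4, 3, 12, 15]
  [-20, -18, -20, -8]
W^⊗3:
  [-11, -12, -3, 0]
  [-16, -17, -8, -5]
  [10, 9, 18, 21]
  [-13, -19, -14, -11]
Answer: row 2 of W^⊗3 = [-16, -17, -8, -5]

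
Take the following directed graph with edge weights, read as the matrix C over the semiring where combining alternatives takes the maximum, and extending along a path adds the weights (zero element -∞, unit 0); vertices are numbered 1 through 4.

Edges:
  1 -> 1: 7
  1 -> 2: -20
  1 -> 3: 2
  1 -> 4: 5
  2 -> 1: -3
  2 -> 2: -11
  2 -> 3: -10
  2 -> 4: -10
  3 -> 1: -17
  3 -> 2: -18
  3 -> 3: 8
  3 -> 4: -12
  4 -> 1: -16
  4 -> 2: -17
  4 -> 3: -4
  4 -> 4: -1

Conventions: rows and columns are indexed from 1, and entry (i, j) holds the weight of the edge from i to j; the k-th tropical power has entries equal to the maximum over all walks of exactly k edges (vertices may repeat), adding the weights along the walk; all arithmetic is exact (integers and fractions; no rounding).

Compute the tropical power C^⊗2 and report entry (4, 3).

C^⊗2:
  [14, -12, 10, 12]
  [4, -22, -1, 2]
  [-9, -10, 16, -4]
  [-9, -18, 4, -2]
Key observation: the optimum is the walk 4->3->3, with weight (-4) + 8 = 4.
Optimal value attained by: walk 4->3->3.
Answer: (C^⊗2)[4][3] = 4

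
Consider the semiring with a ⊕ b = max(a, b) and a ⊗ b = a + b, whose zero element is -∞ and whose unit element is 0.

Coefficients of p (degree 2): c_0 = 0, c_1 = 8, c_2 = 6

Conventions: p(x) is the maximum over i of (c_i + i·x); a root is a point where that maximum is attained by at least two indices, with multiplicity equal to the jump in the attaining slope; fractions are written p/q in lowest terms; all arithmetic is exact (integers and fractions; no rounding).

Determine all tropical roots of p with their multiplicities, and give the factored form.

hull edge (i=0, c=0) to (i=1, c=8): slope 8, span 1
hull edge (i=1, c=8) to (i=2, c=6): slope -2, span 1
Factored form: p(x) = 6 ⊗ (x ⊕ (-8)) ⊗ (x ⊕ 2)
Answer: roots = -8 (mult 1), 2 (mult 1)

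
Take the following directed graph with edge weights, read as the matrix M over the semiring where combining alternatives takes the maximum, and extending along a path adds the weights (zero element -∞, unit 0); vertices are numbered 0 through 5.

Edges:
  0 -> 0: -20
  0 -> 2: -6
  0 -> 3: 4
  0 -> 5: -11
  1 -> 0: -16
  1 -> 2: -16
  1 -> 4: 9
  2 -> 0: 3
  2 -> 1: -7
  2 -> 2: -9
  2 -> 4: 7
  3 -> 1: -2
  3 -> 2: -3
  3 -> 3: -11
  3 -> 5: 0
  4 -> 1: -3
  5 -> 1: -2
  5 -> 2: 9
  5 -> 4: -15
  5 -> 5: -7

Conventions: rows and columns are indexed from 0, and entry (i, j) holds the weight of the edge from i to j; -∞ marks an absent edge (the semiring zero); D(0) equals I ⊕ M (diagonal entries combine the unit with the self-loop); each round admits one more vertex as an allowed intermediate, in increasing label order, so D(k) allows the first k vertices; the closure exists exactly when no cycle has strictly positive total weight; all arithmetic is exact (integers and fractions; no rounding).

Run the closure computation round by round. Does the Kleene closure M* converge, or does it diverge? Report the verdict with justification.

D(0):
  [0, -∞, -6, 4, -∞, -11]
  [-16, 0, -16, -∞, 9, -∞]
  [3, -7, 0, -∞, 7, -∞]
  [-∞, -2, -3, 0, -∞, 0]
  [-∞, -3, -∞, -∞, 0, -∞]
  [-∞, -2, 9, -∞, -15, 0]
D(1):
  [0, -∞, -6, 4, -∞, -11]
  [-16, 0, -16, -12, 9, -27]
  [3, -7, 0, 7, 7, -8]
  [-∞, -2, -3, 0, -∞, 0]
  [-∞, -3, -∞, -∞, 0, -∞]
  [-∞, -2, 9, -∞, -15, 0]
Detection: at round 2, diagonal entry (4, 4) turns strictly positive.
Key observation: the cycle 4->1->4 has total weight (-3) + 9, which is strictly positive.
Answer: DIVERGES — positive cycle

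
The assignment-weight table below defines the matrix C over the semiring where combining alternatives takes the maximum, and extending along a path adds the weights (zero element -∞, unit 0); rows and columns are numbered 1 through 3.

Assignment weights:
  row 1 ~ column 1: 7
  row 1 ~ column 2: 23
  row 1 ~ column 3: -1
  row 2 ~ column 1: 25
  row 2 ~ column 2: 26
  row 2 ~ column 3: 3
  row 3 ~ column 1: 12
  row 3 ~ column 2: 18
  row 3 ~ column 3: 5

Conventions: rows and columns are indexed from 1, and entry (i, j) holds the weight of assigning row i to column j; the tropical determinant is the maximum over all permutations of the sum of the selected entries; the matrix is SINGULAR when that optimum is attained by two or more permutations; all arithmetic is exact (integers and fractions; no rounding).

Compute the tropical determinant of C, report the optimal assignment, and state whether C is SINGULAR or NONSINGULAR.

σ = (1, 2, 3): 7 + 26 + 5 = 38
σ = (1, 3, 2): 7 + 3 + 18 = 28
σ = (2, 1, 3): 23 + 25 + 5 = 53
σ = (2, 3, 1): 23 + 3 + 12 = 38
σ = (3, 1, 2): (-1) + 25 + 18 = 42
σ = (3, 2, 1): (-1) + 26 + 12 = 37
Optimal value attained by: σ = (2, 1, 3).
Answer: det⊕(C) = 53; verdict: NONSINGULAR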